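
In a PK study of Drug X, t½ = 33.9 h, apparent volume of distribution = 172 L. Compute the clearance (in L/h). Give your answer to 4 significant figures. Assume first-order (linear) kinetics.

k = ln2 / t½ = 0.693147 / 33.9 = 0.02045 h⁻¹
CL = k × Vd = 0.02045 × 172 = 3.517 L/h

3.517 L/h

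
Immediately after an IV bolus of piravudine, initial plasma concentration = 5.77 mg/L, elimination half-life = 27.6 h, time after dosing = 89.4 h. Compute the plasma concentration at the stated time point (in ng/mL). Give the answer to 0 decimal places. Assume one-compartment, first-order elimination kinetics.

611 ng/mL

k = ln2 / t½ = 0.693147 / 27.6 = 0.02511 h⁻¹
C = C₀ · e^(−k·t) = 5.770 × e^(−0.02511 × 89.4)
  = 5.770 × 0.1059 = 0.6110 mg/L
Convert: 0.6110 mg/L × 1000 = 611.0 ng/mL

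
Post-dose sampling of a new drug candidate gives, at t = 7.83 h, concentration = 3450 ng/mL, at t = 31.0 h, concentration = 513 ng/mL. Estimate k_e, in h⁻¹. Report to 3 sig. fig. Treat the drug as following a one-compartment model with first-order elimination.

0.0823 h⁻¹

k = ln(C₁/C₂) / (t₂ − t₁) = ln(3450/513) / (31.0 − 7.83)
  = 1.906 / 23.17 = 0.08226 h⁻¹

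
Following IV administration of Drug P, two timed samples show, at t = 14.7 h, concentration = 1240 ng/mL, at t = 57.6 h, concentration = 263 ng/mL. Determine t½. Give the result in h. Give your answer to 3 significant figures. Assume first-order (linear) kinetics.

19.2 h

k = ln(C₁/C₂) / (t₂ − t₁) = ln(1240/263) / (57.6 − 14.7)
  = 1.551 / 42.90 = 0.03615 h⁻¹
t½ = ln2 / k = 0.693147 / 0.03615 = 19.17 h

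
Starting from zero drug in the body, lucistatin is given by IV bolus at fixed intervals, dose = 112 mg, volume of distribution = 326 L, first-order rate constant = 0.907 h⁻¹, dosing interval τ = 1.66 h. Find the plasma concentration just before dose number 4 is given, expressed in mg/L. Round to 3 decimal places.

0.097 mg/L

C₀ per dose = Dose / Vd = 112 / 326 = 0.3436 mg/L
Fraction remaining after one interval: r = e^(−kτ) = e^(−0.9070 × 1.66) = 0.2219
Before dose 4, 3 doses have been given (aged 1τ, 2τ, 3τ).
C_trough = C₀ × (r + r² + … + r^3) = C₀ × r(1−r^3)/(1−r)
        = 0.3436 × 0.2219 × (1 − 0.01093) / (1 − 0.2219) = 0.09692 mg/L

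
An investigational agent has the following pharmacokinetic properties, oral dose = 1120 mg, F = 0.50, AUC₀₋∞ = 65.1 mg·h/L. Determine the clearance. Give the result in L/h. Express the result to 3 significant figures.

8.60 L/h

CL = F·Dose / AUC = 0.50 × 1120 / 65.1 = 8.602 L/h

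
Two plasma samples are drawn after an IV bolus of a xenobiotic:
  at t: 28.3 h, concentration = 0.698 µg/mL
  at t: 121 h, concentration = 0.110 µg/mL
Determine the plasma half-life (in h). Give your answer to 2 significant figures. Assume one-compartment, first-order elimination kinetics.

35 h

k = ln(C₁/C₂) / (t₂ − t₁) = ln(0.698/0.110) / (121 − 28.3)
  = 1.848 / 92.70 = 0.01994 h⁻¹
t½ = ln2 / k = 0.693147 / 0.01994 = 34.76 h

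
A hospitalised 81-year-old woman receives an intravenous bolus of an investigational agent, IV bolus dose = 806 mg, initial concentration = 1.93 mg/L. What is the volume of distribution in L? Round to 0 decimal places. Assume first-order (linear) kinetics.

Vd = Dose / C₀ = 806.0 / 1.93 = 417.6 L

418 L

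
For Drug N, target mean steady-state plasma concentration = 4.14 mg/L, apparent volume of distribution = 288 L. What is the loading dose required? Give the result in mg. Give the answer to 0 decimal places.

1192 mg

LD = Css × Vd = 4.14 × 288 = 1192 mg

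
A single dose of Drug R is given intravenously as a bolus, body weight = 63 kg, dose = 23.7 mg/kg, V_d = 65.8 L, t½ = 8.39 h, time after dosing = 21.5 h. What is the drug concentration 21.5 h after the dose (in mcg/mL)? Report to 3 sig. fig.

Total dose = 23.7 × 63 = 1493 mg
C₀ = Dose / Vd = 1493 / 65.8 = 22.69 mg/L
k = ln2 / t½ = 0.693147 / 8.39 = 0.08262 h⁻¹
C = C₀ · e^(−k·t) = 22.69 × e^(−0.08262 × 21.5)
  = 22.69 × 0.1693 = 3.841 mg/L
(3.841 mg/L = 3.841 mcg/mL)

3.84 mcg/mL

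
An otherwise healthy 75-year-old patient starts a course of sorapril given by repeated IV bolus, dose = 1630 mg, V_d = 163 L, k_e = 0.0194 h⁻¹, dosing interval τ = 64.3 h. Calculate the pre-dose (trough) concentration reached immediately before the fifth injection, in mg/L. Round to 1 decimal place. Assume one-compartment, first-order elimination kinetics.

C₀ per dose = Dose / Vd = 1630 / 163 = 10.00 mg/L
Fraction remaining after one interval: r = e^(−kτ) = e^(−0.01940 × 64.3) = 0.2872
Before dose 5, 4 doses have been given (aged 1τ, 2τ, 3τ, 4τ).
C_trough = C₀ × (r + r² + … + r^4) = C₀ × r(1−r^4)/(1−r)
        = 10.00 × 0.2872 × (1 − 0.006804) / (1 − 0.2872) = 4.002 mg/L

4.0 mg/L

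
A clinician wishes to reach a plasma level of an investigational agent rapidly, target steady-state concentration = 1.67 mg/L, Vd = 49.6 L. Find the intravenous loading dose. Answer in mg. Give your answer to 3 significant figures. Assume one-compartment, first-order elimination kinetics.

82.8 mg

LD = Css × Vd = 1.67 × 49.6 = 82.83 mg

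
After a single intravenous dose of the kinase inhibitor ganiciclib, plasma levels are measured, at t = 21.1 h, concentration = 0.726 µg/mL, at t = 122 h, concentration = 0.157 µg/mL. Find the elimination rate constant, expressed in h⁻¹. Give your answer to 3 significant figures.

k = ln(C₁/C₂) / (t₂ − t₁) = ln(0.726/0.157) / (122 − 21.1)
  = 1.531 / 100.9 = 0.01517 h⁻¹

0.0152 h⁻¹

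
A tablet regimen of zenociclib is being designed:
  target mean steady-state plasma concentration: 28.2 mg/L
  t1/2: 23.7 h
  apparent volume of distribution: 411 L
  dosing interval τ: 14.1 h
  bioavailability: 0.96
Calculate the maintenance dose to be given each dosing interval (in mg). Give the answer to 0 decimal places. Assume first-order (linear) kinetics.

k = ln2 / t½ = 0.693147 / 23.7 = 0.02925 h⁻¹
CL = k × Vd = 0.02925 × 411 = 12.02 L/h
At steady state, F × (Dose/τ) = Css × CL.
Dose = Css × CL × τ / F = 28.2 × 12.02 × 14.1 / 0.96 = 4979 mg

4979 mg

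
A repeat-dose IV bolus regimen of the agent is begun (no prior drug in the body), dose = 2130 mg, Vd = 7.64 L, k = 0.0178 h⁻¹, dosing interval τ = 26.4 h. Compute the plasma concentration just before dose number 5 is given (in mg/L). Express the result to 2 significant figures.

390 mg/L

C₀ per dose = Dose / Vd = 2130 / 7.64 = 278.8 mg/L
Fraction remaining after one interval: r = e^(−kτ) = e^(−0.01780 × 26.4) = 0.6251
Before dose 5, 4 doses have been given (aged 1τ, 2τ, 3τ, 4τ).
C_trough = C₀ × (r + r² + … + r^4) = C₀ × r(1−r^4)/(1−r)
        = 278.8 × 0.6251 × (1 − 0.1527) / (1 − 0.6251) = 393.9 mg/L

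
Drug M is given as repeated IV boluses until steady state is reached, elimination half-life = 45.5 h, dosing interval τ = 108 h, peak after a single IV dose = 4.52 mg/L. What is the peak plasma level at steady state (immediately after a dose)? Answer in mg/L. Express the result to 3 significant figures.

k = ln2 / t½ = 0.693147 / 45.5 = 0.01523 h⁻¹
e^(−kτ) = e^(−0.01523 × 108) = 0.1930
Accumulation ratio R = 1 / (1 − e^(−kτ)) = 1 / (1 − 0.1930) = 1.239
Steady-state peak = C₀ × R = 4.52 × 1.239 = 5.600 mg/L

5.60 mg/L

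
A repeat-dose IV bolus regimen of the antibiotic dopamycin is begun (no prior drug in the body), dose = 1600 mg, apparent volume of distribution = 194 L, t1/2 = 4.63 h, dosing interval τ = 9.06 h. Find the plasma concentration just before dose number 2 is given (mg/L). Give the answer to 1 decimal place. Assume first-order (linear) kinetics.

C₀ per dose = Dose / Vd = 1600 / 194 = 8.247 mg/L
k = ln2 / t½ = 0.693147 / 4.63 = 0.1497 h⁻¹
Fraction remaining after one interval: r = e^(−kτ) = e^(−0.1497 × 9.06) = 0.2576
Before dose 2, 1 dose has been given (aged 1τ).
C_trough = C₀ × r = 8.247 × 0.2576 = 2.124 mg/L

2.1 mg/L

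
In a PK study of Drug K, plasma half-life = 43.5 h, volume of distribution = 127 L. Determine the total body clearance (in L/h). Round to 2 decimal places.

k = ln2 / t½ = 0.693147 / 43.5 = 0.01593 h⁻¹
CL = k × Vd = 0.01593 × 127 = 2.023 L/h

2.02 L/h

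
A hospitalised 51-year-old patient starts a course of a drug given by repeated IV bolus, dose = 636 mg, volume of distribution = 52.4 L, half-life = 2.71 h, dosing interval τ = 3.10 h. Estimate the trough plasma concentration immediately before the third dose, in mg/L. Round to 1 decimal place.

8.0 mg/L

C₀ per dose = Dose / Vd = 636 / 52.4 = 12.14 mg/L
k = ln2 / t½ = 0.693147 / 2.71 = 0.2558 h⁻¹
Fraction remaining after one interval: r = e^(−kτ) = e^(−0.2558 × 3.10) = 0.4525
Before dose 3, 2 doses have been given (aged 1τ, 2τ).
C_trough = C₀ × (r + r²) = 12.14 × (0.4525 + 0.2048) = 7.980 mg/L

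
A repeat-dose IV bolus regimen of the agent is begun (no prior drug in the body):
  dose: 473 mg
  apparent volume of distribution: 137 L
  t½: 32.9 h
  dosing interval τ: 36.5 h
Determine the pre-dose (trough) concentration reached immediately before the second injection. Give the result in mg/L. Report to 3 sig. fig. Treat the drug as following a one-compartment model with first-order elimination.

C₀ per dose = Dose / Vd = 473 / 137 = 3.453 mg/L
k = ln2 / t½ = 0.693147 / 32.9 = 0.02107 h⁻¹
Fraction remaining after one interval: r = e^(−kτ) = e^(−0.02107 × 36.5) = 0.4635
Before dose 2, 1 dose has been given (aged 1τ).
C_trough = C₀ × r = 3.453 × 0.4635 = 1.600 mg/L

1.60 mg/L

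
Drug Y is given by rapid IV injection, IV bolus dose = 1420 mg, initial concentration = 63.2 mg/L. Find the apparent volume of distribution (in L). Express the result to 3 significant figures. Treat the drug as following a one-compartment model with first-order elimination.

22.5 L

Vd = Dose / C₀ = 1420 / 63.2 = 22.47 L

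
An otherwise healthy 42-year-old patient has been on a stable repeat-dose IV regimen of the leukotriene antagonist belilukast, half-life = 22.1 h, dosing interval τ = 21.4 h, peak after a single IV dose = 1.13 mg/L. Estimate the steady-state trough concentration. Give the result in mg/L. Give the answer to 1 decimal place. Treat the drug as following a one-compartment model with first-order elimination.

1.2 mg/L

k = ln2 / t½ = 0.693147 / 22.1 = 0.03136 h⁻¹
e^(−kτ) = e^(−0.03136 × 21.4) = 0.5111
Accumulation ratio R = 1 / (1 − e^(−kτ)) = 1 / (1 − 0.5111) = 2.045
Steady-state trough = C₀ × R × e^(−kτ) = 1.13 × 2.045 × 0.5111 = 1.181 mg/L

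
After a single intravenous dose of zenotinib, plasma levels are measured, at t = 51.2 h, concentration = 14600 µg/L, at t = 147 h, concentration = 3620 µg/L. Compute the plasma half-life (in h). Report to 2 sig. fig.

48 h

k = ln(C₁/C₂) / (t₂ − t₁) = ln(14600/3620) / (147 − 51.2)
  = 1.395 / 95.80 = 0.01456 h⁻¹
t½ = ln2 / k = 0.693147 / 0.01456 = 47.61 h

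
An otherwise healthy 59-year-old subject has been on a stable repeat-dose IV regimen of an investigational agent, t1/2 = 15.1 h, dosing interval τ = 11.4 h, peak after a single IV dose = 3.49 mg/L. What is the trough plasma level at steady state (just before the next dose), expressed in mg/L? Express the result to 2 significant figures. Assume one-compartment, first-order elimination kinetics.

k = ln2 / t½ = 0.693147 / 15.1 = 0.04590 h⁻¹
e^(−kτ) = e^(−0.04590 × 11.4) = 0.5926
Accumulation ratio R = 1 / (1 − e^(−kτ)) = 1 / (1 − 0.5926) = 2.455
Steady-state trough = C₀ × R × e^(−kτ) = 3.49 × 2.455 × 0.5926 = 5.077 mg/L

5.1 mg/L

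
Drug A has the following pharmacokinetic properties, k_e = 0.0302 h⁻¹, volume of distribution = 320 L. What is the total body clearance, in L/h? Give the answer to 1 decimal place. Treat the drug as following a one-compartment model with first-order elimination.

9.7 L/h

CL = k × Vd = 0.0302 × 320 = 9.664 L/h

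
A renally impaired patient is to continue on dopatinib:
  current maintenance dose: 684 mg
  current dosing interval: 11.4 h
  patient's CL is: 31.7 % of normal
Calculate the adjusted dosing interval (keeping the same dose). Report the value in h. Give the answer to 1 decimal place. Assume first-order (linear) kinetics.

To keep the same average steady-state level, dosing rate must scale with clearance.
CL ratio = 31.7 / 100 = 0.3170
New interval (same dose) = 11.4 / 0.3170 = 35.96 h

36.0 h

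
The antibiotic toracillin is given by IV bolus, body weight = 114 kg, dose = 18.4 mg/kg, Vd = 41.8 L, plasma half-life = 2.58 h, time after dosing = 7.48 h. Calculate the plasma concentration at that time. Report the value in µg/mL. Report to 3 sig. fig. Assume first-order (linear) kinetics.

Total dose = 18.4 × 114 = 2098 mg
C₀ = Dose / Vd = 2098 / 41.8 = 50.19 mg/L
k = ln2 / t½ = 0.693147 / 2.58 = 0.2687 h⁻¹
C = C₀ · e^(−k·t) = 50.19 × e^(−0.2687 × 7.48)
  = 50.19 × 0.1340 = 6.725 mg/L
(6.725 mg/L = 6.725 µg/mL)

6.73 µg/mL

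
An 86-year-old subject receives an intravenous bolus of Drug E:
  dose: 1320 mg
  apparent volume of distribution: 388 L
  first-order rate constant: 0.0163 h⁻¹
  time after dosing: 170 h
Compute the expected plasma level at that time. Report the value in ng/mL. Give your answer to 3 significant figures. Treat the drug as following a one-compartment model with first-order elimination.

213 ng/mL

C₀ = Dose / Vd = 1320 / 388 = 3.402 mg/L
C = C₀ · e^(−k·t) = 3.402 × e^(−0.01630 × 170)
  = 3.402 × 0.06260 = 0.2130 mg/L
Convert: 0.2130 mg/L × 1000 = 213.0 ng/mL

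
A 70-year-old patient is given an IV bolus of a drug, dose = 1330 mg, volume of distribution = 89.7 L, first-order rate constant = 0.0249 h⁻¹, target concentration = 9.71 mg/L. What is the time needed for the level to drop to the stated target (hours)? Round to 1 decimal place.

C₀ = Dose / Vd = 1330 / 89.7 = 14.83 mg/L
t = ln(C₀ / C) / k = ln(14.83 / 9.71) / 0.02490
  = ln(1.527) / 0.02490 = 0.4233 / 0.02490 = 17.00 h

17.0 h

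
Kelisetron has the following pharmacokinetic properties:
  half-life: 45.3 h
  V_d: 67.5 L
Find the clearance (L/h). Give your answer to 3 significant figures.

1.03 L/h

k = ln2 / t½ = 0.693147 / 45.3 = 0.01530 h⁻¹
CL = k × Vd = 0.01530 × 67.5 = 1.033 L/h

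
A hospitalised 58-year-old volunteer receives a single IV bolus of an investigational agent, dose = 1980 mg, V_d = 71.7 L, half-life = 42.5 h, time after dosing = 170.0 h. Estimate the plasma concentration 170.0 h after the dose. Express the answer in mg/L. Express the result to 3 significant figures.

1.73 mg/L

C₀ = Dose / Vd = 1980 / 71.7 = 27.62 mg/L
k = ln2 / t½ = 0.693147 / 42.5 = 0.01631 h⁻¹
t / t½ = 170.0 / 42.5 = 4 half-lives
C = C₀ × (1/2)^4 = 27.62 × 0.06250 = 1.726 mg/L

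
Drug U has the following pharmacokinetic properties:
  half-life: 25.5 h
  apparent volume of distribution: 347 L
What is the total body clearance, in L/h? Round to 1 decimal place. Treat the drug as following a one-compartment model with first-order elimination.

9.4 L/h

k = ln2 / t½ = 0.693147 / 25.5 = 0.02718 h⁻¹
CL = k × Vd = 0.02718 × 347 = 9.431 L/h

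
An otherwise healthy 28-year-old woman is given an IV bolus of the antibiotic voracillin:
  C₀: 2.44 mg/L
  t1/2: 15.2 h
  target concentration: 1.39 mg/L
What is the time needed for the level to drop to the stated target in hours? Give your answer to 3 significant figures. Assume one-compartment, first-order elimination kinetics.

k = ln2 / t½ = 0.693147 / 15.2 = 0.04560 h⁻¹
t = ln(C₀ / C) / k = ln(2.440 / 1.39) / 0.04560
  = ln(1.755) / 0.04560 = 0.5625 / 0.04560 = 12.34 h

12.3 h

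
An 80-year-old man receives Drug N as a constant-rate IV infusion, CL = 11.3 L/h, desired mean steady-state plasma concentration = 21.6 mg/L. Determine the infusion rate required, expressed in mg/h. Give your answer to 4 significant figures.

244.1 mg/h

At steady state, infusion rate R₀ = Css × CL = 21.6 × 11.30 = 244.1 mg/h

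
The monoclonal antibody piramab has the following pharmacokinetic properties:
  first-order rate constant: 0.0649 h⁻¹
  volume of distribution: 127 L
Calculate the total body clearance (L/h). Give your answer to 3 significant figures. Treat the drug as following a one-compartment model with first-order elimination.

8.24 L/h

CL = k × Vd = 0.0649 × 127 = 8.242 L/h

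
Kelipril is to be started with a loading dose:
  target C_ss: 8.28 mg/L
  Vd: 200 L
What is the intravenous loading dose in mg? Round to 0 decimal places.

1656 mg

LD = Css × Vd = 8.28 × 200 = 1656 mg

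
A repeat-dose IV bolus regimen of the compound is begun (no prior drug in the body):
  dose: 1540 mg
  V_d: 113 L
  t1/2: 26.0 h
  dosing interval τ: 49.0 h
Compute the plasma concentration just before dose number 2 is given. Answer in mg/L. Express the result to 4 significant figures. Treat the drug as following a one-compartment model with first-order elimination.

3.691 mg/L

C₀ per dose = Dose / Vd = 1540 / 113 = 13.63 mg/L
k = ln2 / t½ = 0.693147 / 26.0 = 0.02666 h⁻¹
Fraction remaining after one interval: r = e^(−kτ) = e^(−0.02666 × 49.0) = 0.2708
Before dose 2, 1 dose has been given (aged 1τ).
C_trough = C₀ × r = 13.63 × 0.2708 = 3.691 mg/L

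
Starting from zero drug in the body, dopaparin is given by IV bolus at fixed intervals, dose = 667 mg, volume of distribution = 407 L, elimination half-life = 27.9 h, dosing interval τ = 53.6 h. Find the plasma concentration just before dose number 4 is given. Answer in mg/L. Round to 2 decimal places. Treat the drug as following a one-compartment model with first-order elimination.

0.58 mg/L

C₀ per dose = Dose / Vd = 667 / 407 = 1.639 mg/L
k = ln2 / t½ = 0.693147 / 27.9 = 0.02484 h⁻¹
Fraction remaining after one interval: r = e^(−kτ) = e^(−0.02484 × 53.6) = 0.2641
Before dose 4, 3 doses have been given (aged 1τ, 2τ, 3τ).
C_trough = C₀ × (r + r² + … + r^3) = C₀ × r(1−r^3)/(1−r)
        = 1.639 × 0.2641 × (1 − 0.01842) / (1 − 0.2641) = 0.5774 mg/L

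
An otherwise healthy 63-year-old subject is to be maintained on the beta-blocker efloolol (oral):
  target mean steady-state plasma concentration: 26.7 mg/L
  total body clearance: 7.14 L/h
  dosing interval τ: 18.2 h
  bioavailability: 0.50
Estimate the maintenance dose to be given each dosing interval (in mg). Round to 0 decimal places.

6939 mg

At steady state, F × (Dose/τ) = Css × CL.
Dose = Css × CL × τ / F = 26.7 × 7.140 × 18.2 / 0.50 = 6939 mg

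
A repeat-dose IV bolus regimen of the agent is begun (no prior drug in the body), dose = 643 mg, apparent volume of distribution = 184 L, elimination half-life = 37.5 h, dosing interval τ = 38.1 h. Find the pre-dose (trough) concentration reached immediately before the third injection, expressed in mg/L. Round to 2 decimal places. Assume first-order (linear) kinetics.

2.58 mg/L

C₀ per dose = Dose / Vd = 643 / 184 = 3.495 mg/L
k = ln2 / t½ = 0.693147 / 37.5 = 0.01848 h⁻¹
Fraction remaining after one interval: r = e^(−kτ) = e^(−0.01848 × 38.1) = 0.4946
Before dose 3, 2 doses have been given (aged 1τ, 2τ).
C_trough = C₀ × (r + r²) = 3.495 × (0.4946 + 0.2446) = 2.584 mg/L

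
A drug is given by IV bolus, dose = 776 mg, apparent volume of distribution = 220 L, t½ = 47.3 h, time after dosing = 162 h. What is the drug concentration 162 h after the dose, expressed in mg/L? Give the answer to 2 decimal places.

C₀ = Dose / Vd = 776.0 / 220 = 3.527 mg/L
k = ln2 / t½ = 0.693147 / 47.3 = 0.01465 h⁻¹
C = C₀ · e^(−k·t) = 3.527 × e^(−0.01465 × 162)
  = 3.527 × 0.09317 = 0.3286 mg/L

0.33 mg/L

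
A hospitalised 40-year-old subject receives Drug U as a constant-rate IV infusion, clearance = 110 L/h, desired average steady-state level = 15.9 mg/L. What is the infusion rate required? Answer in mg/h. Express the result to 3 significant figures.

1750 mg/h

At steady state, infusion rate R₀ = Css × CL = 15.9 × 110.0 = 1749 mg/h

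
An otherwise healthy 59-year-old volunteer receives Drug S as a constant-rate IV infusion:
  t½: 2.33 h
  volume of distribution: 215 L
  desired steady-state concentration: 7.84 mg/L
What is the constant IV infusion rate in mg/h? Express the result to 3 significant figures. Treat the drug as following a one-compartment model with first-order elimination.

k = ln2 / t½ = 0.693147 / 2.33 = 0.2975 h⁻¹
CL = k × Vd = 0.2975 × 215 = 63.96 L/h
At steady state, infusion rate R₀ = Css × CL = 7.84 × 63.96 = 501.4 mg/h

501 mg/h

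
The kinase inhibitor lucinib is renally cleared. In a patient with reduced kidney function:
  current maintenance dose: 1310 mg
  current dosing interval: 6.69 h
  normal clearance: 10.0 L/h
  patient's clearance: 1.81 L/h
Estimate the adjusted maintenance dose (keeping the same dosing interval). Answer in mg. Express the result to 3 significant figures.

To keep the same average steady-state level, dosing rate must scale with clearance.
CL ratio = 1.81 / 10.0 = 0.1810
New dose (same interval) = 1310 × 0.1810 = 237.1 mg

237 mg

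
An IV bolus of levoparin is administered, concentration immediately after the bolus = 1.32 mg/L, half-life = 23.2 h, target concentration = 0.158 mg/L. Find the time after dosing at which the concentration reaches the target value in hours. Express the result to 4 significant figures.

k = ln2 / t½ = 0.693147 / 23.2 = 0.02988 h⁻¹
t = ln(C₀ / C) / k = ln(1.320 / 0.158) / 0.02988
  = ln(8.354) / 0.02988 = 2.123 / 0.02988 = 71.05 h

71.05 h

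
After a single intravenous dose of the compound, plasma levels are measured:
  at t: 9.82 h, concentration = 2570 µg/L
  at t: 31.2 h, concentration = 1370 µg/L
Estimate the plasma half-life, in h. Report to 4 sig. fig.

k = ln(C₁/C₂) / (t₂ − t₁) = ln(2570/1370) / (31.2 − 9.82)
  = 0.6291 / 21.38 = 0.02942 h⁻¹
t½ = ln2 / k = 0.693147 / 0.02942 = 23.56 h

23.56 h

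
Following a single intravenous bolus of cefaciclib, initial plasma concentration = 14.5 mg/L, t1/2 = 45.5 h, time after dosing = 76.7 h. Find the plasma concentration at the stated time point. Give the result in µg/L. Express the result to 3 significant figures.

4510 µg/L

k = ln2 / t½ = 0.693147 / 45.5 = 0.01523 h⁻¹
C = C₀ · e^(−k·t) = 14.50 × e^(−0.01523 × 76.7)
  = 14.50 × 0.3109 = 4.508 mg/L
Convert: 4.508 mg/L × 1000 = 4508 µg/L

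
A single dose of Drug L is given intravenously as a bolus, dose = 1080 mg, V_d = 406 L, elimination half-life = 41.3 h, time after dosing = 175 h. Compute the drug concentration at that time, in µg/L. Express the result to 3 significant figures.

141 µg/L

C₀ = Dose / Vd = 1080 / 406 = 2.660 mg/L
k = ln2 / t½ = 0.693147 / 41.3 = 0.01678 h⁻¹
C = C₀ · e^(−k·t) = 2.660 × e^(−0.01678 × 175)
  = 2.660 × 0.05305 = 0.1411 mg/L
Convert: 0.1411 mg/L × 1000 = 141.1 µg/L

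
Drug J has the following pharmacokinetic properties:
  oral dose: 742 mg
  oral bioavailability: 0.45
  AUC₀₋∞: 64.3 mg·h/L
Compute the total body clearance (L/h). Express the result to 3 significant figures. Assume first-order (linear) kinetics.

5.19 L/h

CL = F·Dose / AUC = 0.45 × 742 / 64.3 = 5.193 L/h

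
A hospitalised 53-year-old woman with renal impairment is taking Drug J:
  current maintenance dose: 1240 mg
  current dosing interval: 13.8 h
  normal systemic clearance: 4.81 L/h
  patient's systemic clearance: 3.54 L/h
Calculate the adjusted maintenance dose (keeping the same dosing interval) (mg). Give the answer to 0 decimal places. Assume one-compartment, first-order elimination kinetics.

To keep the same average steady-state level, dosing rate must scale with clearance.
CL ratio = 3.54 / 4.81 = 0.7360
New dose (same interval) = 1240 × 0.7360 = 912.6 mg

913 mg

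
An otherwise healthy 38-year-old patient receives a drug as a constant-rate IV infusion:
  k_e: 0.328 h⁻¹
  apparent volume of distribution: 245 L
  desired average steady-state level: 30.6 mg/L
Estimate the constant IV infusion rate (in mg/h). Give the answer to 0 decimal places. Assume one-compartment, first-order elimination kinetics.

2459 mg/h

CL = k × Vd = 0.3280 × 245 = 80.36 L/h
At steady state, infusion rate R₀ = Css × CL = 30.6 × 80.36 = 2459 mg/h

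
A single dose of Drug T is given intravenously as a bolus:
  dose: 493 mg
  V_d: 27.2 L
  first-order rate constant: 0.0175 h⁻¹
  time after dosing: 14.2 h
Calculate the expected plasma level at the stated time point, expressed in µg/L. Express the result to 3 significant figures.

14100 µg/L

C₀ = Dose / Vd = 493.0 / 27.2 = 18.13 mg/L
C = C₀ · e^(−k·t) = 18.13 × e^(−0.01750 × 14.2)
  = 18.13 × 0.7800 = 14.14 mg/L
Convert: 14.14 mg/L × 1000 = 14140 µg/L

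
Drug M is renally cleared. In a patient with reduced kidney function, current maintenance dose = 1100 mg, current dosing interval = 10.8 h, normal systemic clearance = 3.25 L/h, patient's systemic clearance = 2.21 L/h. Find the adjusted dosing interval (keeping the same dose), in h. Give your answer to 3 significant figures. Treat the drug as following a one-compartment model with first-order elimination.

To keep the same average steady-state level, dosing rate must scale with clearance.
CL ratio = 2.21 / 3.25 = 0.6800
New interval (same dose) = 10.8 / 0.6800 = 15.88 h

15.9 h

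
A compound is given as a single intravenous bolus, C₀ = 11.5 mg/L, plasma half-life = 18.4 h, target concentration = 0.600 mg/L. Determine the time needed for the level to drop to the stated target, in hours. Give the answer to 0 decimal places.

k = ln2 / t½ = 0.693147 / 18.4 = 0.03767 h⁻¹
t = ln(C₀ / C) / k = ln(11.50 / 0.600) / 0.03767
  = ln(19.17) / 0.03767 = 2.953 / 0.03767 = 78.39 h

78 h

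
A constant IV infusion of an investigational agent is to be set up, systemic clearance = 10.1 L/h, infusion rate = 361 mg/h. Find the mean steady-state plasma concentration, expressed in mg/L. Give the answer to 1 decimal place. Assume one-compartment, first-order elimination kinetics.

35.7 mg/L

At steady state Css = R₀ / CL = 361 / 10.10 = 35.74 mg/L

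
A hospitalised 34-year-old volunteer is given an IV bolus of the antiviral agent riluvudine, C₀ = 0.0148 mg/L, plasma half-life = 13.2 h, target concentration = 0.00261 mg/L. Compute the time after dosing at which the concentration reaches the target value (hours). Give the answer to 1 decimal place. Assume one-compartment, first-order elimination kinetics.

k = ln2 / t½ = 0.693147 / 13.2 = 0.05251 h⁻¹
t = ln(C₀ / C) / k = ln(0.01480 / 0.00261) / 0.05251
  = ln(5.670) / 0.05251 = 1.735 / 0.05251 = 33.04 h

33.0 h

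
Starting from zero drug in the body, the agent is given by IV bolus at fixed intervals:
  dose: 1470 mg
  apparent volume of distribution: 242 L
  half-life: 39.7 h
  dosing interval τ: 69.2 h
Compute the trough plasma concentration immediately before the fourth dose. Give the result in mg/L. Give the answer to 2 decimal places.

2.52 mg/L

C₀ per dose = Dose / Vd = 1470 / 242 = 6.074 mg/L
k = ln2 / t½ = 0.693147 / 39.7 = 0.01746 h⁻¹
Fraction remaining after one interval: r = e^(−kτ) = e^(−0.01746 × 69.2) = 0.2987
Before dose 4, 3 doses have been given (aged 1τ, 2τ, 3τ).
C_trough = C₀ × (r + r² + … + r^3) = C₀ × r(1−r^3)/(1−r)
        = 6.074 × 0.2987 × (1 − 0.02665) / (1 − 0.2987) = 2.518 mg/L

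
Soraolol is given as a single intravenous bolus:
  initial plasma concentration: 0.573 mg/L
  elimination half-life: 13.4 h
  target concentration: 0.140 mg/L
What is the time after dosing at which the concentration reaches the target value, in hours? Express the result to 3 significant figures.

k = ln2 / t½ = 0.693147 / 13.4 = 0.05173 h⁻¹
t = ln(C₀ / C) / k = ln(0.5730 / 0.140) / 0.05173
  = ln(4.093) / 0.05173 = 1.409 / 0.05173 = 27.24 h

27.2 h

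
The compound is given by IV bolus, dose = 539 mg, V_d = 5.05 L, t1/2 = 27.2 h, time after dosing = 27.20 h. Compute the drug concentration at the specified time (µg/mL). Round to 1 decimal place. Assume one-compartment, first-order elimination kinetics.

53.4 µg/mL

C₀ = Dose / Vd = 539.0 / 5.05 = 106.7 mg/L
k = ln2 / t½ = 0.693147 / 27.2 = 0.02548 h⁻¹
t / t½ = 27.20 / 27.2 = 1 half-lives
C = C₀ × (1/2)^1 = 106.7 × 0.5000 = 53.35 mg/L
(53.35 mg/L = 53.35 µg/mL)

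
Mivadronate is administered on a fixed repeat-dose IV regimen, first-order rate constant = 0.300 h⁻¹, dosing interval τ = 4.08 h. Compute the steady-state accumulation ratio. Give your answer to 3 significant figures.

e^(−kτ) = e^(−0.3000 × 4.08) = 0.2941
Accumulation ratio R = 1 / (1 − e^(−kτ)) = 1 / (1 − 0.2941) = 1.417

1.42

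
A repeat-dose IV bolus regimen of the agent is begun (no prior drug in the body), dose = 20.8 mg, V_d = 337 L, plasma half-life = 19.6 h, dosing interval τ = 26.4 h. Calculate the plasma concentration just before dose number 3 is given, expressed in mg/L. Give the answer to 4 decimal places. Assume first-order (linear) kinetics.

0.0338 mg/L

C₀ per dose = Dose / Vd = 20.8 / 337 = 0.06172 mg/L
k = ln2 / t½ = 0.693147 / 19.6 = 0.03536 h⁻¹
Fraction remaining after one interval: r = e^(−kτ) = e^(−0.03536 × 26.4) = 0.3932
Before dose 3, 2 doses have been given (aged 1τ, 2τ).
C_trough = C₀ × (r + r²) = 0.06172 × (0.3932 + 0.1546) = 0.03381 mg/L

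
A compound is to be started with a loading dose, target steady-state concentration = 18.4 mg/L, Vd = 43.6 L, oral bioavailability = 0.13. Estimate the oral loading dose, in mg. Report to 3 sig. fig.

LD = Css × Vd / F = 18.4 × 43.6 / 0.13 = 6171 mg

6170 mg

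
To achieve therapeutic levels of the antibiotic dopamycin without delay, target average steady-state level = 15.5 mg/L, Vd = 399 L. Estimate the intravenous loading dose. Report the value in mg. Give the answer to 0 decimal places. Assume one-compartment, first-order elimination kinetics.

LD = Css × Vd = 15.5 × 399 = 6185 mg

6185 mg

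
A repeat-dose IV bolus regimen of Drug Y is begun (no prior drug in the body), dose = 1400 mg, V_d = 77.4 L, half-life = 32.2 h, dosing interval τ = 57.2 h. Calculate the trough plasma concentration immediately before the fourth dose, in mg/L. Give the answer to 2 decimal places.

7.27 mg/L

C₀ per dose = Dose / Vd = 1400 / 77.4 = 18.09 mg/L
k = ln2 / t½ = 0.693147 / 32.2 = 0.02153 h⁻¹
Fraction remaining after one interval: r = e^(−kτ) = e^(−0.02153 × 57.2) = 0.2918
Before dose 4, 3 doses have been given (aged 1τ, 2τ, 3τ).
C_trough = C₀ × (r + r² + … + r^3) = C₀ × r(1−r^3)/(1−r)
        = 18.09 × 0.2918 × (1 − 0.02485) / (1 − 0.2918) = 7.268 mg/L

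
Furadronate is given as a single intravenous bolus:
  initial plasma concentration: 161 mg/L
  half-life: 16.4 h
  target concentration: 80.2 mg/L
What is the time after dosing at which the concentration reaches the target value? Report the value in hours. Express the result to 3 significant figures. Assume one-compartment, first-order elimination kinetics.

k = ln2 / t½ = 0.693147 / 16.4 = 0.04227 h⁻¹
t = ln(C₀ / C) / k = ln(161.0 / 80.2) / 0.04227
  = ln(2.007) / 0.04227 = 0.6966 / 0.04227 = 16.48 h

16.5 h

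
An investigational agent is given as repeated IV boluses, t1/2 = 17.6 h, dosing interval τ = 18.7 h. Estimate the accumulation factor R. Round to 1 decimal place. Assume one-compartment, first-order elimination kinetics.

k = ln2 / t½ = 0.693147 / 17.6 = 0.03938 h⁻¹
e^(−kτ) = e^(−0.03938 × 18.7) = 0.4788
Accumulation ratio R = 1 / (1 − e^(−kτ)) = 1 / (1 − 0.4788) = 1.919

1.9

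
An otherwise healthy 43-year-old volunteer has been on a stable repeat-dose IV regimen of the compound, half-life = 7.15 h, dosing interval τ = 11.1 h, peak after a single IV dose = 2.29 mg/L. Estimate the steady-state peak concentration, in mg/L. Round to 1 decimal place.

3.5 mg/L

k = ln2 / t½ = 0.693147 / 7.15 = 0.09694 h⁻¹
e^(−kτ) = e^(−0.09694 × 11.1) = 0.3409
Accumulation ratio R = 1 / (1 − e^(−kτ)) = 1 / (1 − 0.3409) = 1.517
Steady-state peak = C₀ × R = 2.29 × 1.517 = 3.474 mg/L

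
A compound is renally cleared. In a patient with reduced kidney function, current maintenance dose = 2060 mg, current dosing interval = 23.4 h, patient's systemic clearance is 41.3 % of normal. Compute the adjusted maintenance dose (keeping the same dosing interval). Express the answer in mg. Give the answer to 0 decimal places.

To keep the same average steady-state level, dosing rate must scale with clearance.
CL ratio = 41.3 / 100 = 0.4130
New dose (same interval) = 2060 × 0.4130 = 850.8 mg

851 mg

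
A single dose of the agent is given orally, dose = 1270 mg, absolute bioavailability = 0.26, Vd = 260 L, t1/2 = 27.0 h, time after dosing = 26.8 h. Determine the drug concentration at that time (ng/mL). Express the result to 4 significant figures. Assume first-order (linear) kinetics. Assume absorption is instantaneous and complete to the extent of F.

Amount reaching circulation = F × Dose = 0.26 × 1270 = 330.2 mg
C₀ = F·Dose / Vd = 330.2 / 260 = 1.270 mg/L
k = ln2 / t½ = 0.693147 / 27.0 = 0.02567 h⁻¹
C = C₀ · e^(−k·t) = 1.270 × e^(−0.02567 × 26.8)
  = 1.270 × 0.5026 = 0.6383 mg/L
Convert: 0.6383 mg/L × 1000 = 638.3 ng/mL

638.3 ng/mL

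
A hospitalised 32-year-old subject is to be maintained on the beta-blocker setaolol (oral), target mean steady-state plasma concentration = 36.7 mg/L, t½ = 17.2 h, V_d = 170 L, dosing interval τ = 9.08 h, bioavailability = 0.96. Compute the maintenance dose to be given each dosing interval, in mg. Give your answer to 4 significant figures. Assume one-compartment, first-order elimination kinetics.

2378 mg

k = ln2 / t½ = 0.693147 / 17.2 = 0.04030 h⁻¹
CL = k × Vd = 0.04030 × 170 = 6.851 L/h
At steady state, F × (Dose/τ) = Css × CL.
Dose = Css × CL × τ / F = 36.7 × 6.851 × 9.08 / 0.96 = 2378 mg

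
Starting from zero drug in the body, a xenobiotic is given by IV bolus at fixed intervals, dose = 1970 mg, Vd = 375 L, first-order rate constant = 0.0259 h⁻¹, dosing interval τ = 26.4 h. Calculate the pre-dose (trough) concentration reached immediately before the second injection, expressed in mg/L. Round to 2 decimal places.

C₀ per dose = Dose / Vd = 1970 / 375 = 5.253 mg/L
Fraction remaining after one interval: r = e^(−kτ) = e^(−0.02590 × 26.4) = 0.5047
Before dose 2, 1 dose has been given (aged 1τ).
C_trough = C₀ × r = 5.253 × 0.5047 = 2.651 mg/L

2.65 mg/L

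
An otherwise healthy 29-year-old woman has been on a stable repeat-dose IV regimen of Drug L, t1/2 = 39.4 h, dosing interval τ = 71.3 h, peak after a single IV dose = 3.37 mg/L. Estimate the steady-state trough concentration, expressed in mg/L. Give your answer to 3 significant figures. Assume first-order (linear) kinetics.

1.35 mg/L

k = ln2 / t½ = 0.693147 / 39.4 = 0.01759 h⁻¹
e^(−kτ) = e^(−0.01759 × 71.3) = 0.2853
Accumulation ratio R = 1 / (1 − e^(−kτ)) = 1 / (1 − 0.2853) = 1.399
Steady-state trough = C₀ × R × e^(−kτ) = 3.37 × 1.399 × 0.2853 = 1.345 mg/L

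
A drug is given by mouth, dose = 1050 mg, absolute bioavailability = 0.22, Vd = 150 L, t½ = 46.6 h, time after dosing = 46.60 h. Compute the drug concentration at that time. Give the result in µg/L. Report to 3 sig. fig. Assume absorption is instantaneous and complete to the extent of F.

770 µg/L

Amount reaching circulation = F × Dose = 0.22 × 1050 = 231.0 mg
C₀ = F·Dose / Vd = 231.0 / 150 = 1.540 mg/L
k = ln2 / t½ = 0.693147 / 46.6 = 0.01487 h⁻¹
t / t½ = 46.60 / 46.6 = 1 half-lives
C = C₀ × (1/2)^1 = 1.540 × 0.5000 = 0.7700 mg/L
Convert: 0.7700 mg/L × 1000 = 770.0 µg/L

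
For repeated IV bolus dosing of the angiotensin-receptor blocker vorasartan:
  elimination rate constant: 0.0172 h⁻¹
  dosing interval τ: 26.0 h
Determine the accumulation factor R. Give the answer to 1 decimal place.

2.8

e^(−kτ) = e^(−0.01720 × 26.0) = 0.6394
Accumulation ratio R = 1 / (1 − e^(−kτ)) = 1 / (1 − 0.6394) = 2.773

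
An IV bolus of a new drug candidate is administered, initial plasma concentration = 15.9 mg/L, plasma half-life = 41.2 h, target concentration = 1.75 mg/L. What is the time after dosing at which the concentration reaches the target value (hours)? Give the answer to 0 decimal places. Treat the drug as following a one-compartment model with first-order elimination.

131 h

k = ln2 / t½ = 0.693147 / 41.2 = 0.01682 h⁻¹
t = ln(C₀ / C) / k = ln(15.90 / 1.75) / 0.01682
  = ln(9.086) / 0.01682 = 2.207 / 0.01682 = 131.2 h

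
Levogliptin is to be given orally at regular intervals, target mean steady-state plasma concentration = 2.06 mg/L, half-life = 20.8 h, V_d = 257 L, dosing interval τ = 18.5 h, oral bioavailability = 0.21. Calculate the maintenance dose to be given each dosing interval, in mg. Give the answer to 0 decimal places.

1554 mg

k = ln2 / t½ = 0.693147 / 20.8 = 0.03332 h⁻¹
CL = k × Vd = 0.03332 × 257 = 8.563 L/h
At steady state, F × (Dose/τ) = Css × CL.
Dose = Css × CL × τ / F = 2.06 × 8.563 × 18.5 / 0.21 = 1554 mg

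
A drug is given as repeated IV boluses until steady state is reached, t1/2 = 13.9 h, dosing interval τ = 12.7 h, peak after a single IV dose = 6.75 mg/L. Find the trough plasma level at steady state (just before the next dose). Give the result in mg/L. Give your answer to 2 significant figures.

7.6 mg/L

k = ln2 / t½ = 0.693147 / 13.9 = 0.04987 h⁻¹
e^(−kτ) = e^(−0.04987 × 12.7) = 0.5308
Accumulation ratio R = 1 / (1 − e^(−kτ)) = 1 / (1 − 0.5308) = 2.131
Steady-state trough = C₀ × R × e^(−kτ) = 6.75 × 2.131 × 0.5308 = 7.635 mg/L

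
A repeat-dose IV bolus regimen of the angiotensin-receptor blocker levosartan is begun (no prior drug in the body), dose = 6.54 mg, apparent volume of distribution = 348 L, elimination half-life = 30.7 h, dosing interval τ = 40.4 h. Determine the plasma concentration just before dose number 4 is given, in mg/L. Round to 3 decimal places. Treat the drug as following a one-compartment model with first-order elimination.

0.012 mg/L

C₀ per dose = Dose / Vd = 6.54 / 348 = 0.01879 mg/L
k = ln2 / t½ = 0.693147 / 30.7 = 0.02258 h⁻¹
Fraction remaining after one interval: r = e^(−kτ) = e^(−0.02258 × 40.4) = 0.4016
Before dose 4, 3 doses have been given (aged 1τ, 2τ, 3τ).
C_trough = C₀ × (r + r² + … + r^3) = C₀ × r(1−r^3)/(1−r)
        = 0.01879 × 0.4016 × (1 − 0.06477) / (1 − 0.4016) = 0.01179 mg/L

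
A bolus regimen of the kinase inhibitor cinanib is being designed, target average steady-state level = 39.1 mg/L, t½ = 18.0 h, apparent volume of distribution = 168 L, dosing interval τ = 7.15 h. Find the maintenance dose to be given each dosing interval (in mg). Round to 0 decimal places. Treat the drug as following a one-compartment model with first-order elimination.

k = ln2 / t½ = 0.693147 / 18.0 = 0.03851 h⁻¹
CL = k × Vd = 0.03851 × 168 = 6.470 L/h
At steady state, Dose/τ = Css × CL.
Dose = Css × CL × τ = 39.1 × 6.470 × 7.15 = 1809 mg

1809 mg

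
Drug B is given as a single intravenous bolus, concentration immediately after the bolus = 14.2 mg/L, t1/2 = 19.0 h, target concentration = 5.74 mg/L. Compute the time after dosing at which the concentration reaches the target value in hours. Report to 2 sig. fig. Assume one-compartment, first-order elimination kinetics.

k = ln2 / t½ = 0.693147 / 19.0 = 0.03648 h⁻¹
t = ln(C₀ / C) / k = ln(14.20 / 5.74) / 0.03648
  = ln(2.474) / 0.03648 = 0.9058 / 0.03648 = 24.83 h

25 h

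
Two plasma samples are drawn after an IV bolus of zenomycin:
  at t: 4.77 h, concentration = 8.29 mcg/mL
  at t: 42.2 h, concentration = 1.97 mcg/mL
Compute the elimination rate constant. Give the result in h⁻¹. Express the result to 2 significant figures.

k = ln(C₁/C₂) / (t₂ − t₁) = ln(8.29/1.97) / (42.2 − 4.77)
  = 1.437 / 37.43 = 0.03839 h⁻¹

0.038 h⁻¹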